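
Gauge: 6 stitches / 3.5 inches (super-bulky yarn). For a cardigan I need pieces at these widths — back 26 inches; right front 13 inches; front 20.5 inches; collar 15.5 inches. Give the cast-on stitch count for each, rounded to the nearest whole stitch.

back 45; right front 22; front 35; collar 27.

Rate = 6/3.5 = 1.714 sts per in.
back: 26 × 1.714 = 44.57 → 45.
right front: 13 × 1.714 = 22.29 → 22.
front: 20.5 × 1.714 = 35.14 → 35.
collar: 15.5 × 1.714 = 26.57 → 27.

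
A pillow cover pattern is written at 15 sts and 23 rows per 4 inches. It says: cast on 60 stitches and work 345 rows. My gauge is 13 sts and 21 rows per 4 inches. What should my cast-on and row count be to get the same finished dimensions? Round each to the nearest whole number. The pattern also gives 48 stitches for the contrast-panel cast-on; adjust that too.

Stitches: 60 × 13/15 = 52.00 → 52.
Rows: 345 × 21/23 = 315.00 → 315.
contrast-panel cast-on: 48 × 13/15 = 41.60 → 42.

Cast on 52 stitches; work 315 rows; contrast-panel cast-on 42 stitches.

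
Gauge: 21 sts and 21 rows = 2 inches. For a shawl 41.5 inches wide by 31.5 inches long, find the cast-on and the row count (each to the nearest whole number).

Stitch gauge = 21/2 = 10.5 sts/in; 41.5 × 10.5 = 435.75 → 436 sts.
Row gauge = 21/2 = 10.5 rows/in; 31.5 × 10.5 = 330.75 → 331 rows.

Cast on 436 stitches and work 331 rows.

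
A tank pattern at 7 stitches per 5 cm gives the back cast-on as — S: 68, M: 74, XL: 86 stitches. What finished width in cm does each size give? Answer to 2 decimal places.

7/5 = 1.4 sts per cm.
S: 68 / 1.4 = 48.571 → 48.57 cm.
M: 74 / 1.4 = 52.857 → 52.86 cm.
XL: 86 / 1.4 = 61.429 → 61.43 cm.

S 48.57 cm; M 52.86 cm; XL 61.43 cm.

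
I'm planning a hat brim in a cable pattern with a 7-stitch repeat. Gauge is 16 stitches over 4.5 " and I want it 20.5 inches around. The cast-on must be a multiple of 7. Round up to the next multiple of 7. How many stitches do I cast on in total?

16 / 4.5 = 3.556 sts per inch.
20.5 × 3.556 = 72.89 sts.
Next multiple of 7: 77.

77 stitches.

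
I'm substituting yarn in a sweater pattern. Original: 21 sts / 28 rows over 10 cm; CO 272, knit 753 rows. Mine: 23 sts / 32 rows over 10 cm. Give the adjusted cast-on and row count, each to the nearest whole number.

Stitches: 272 × 23/21 = 297.90 → 298.
Rows: 753 × 32/28 = 860.57 → 861.

Cast on 298 stitches; work 861 rows.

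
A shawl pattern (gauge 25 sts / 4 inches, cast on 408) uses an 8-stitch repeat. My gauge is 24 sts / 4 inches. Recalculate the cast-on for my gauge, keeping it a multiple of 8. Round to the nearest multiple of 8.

CO 392 sts.

408 × 24 / 25 = 391.68.
Nearest multiple of 8: 392.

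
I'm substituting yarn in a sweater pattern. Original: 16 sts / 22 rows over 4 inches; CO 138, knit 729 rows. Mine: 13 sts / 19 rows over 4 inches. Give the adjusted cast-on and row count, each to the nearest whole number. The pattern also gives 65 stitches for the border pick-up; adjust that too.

Stitches: 138 × 13/16 = 112.12 → 112.
Rows: 729 × 19/22 = 629.59 → 630.
border pick-up: 65 × 13/16 = 52.81 → 53.

Cast on 112 stitches; work 630 rows; border pick-up 53 stitches.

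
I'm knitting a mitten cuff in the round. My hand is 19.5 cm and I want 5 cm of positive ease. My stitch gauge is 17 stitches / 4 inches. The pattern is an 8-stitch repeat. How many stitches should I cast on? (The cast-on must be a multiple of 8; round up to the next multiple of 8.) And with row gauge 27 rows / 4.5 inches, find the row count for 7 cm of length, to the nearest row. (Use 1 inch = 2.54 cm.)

Finished = 19.5 + 5 = 24.5 cm.
24.5 cm × 1/2.54 = 9.65 inches.
17/4 = 4.25 sts per in; 9.65 × 4.25 = 40.99 sts.
Next multiple of 8 → 48.
7 cm = 2.76 inches; × 6 = 16.54 → 17 rows.

Cast on 48 stitches; work 17 rows.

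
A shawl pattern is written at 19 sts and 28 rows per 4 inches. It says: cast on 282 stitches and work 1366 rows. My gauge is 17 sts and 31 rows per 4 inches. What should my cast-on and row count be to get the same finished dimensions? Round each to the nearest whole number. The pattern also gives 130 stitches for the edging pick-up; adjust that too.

Stitches: 282 × 17/19 = 252.32 → 252.
Rows: 1366 × 31/28 = 1512.36 → 1512.
edging pick-up: 130 × 17/19 = 116.32 → 116.

Cast on 252 stitches; work 1512 rows; edging pick-up 116 stitches.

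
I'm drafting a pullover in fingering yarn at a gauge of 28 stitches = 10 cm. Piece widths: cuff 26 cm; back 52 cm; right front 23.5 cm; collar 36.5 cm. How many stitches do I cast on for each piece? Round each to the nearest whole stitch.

cuff 73; back 146; right front 66; collar 102.

Rate = 28/10 = 2.8 sts per cm.
cuff: 26 × 2.8 = 72.80 → 73.
back: 52 × 2.8 = 145.60 → 146.
right front: 23.5 × 2.8 = 65.80 → 66.
collar: 36.5 × 2.8 = 102.20 → 102.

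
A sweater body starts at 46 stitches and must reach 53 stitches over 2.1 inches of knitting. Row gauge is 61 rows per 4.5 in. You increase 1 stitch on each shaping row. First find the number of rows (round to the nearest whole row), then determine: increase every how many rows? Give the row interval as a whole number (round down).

Increase every 4th row.

Rows = 2.1 × 13.556 = 28.5 → 28 rows.
Stitches to add: 7 → 7 shaping rows (at 1 st each).
28 / 7 = 4.00 → every 4 rows.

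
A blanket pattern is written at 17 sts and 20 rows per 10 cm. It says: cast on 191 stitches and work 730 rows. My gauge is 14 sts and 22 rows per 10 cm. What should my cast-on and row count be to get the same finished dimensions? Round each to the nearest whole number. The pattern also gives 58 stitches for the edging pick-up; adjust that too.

Cast on 157 stitches; work 803 rows; edging pick-up 48 stitches.

Stitches: 191 × 14/17 = 157.29 → 157.
Rows: 730 × 22/20 = 803.00 → 803.
edging pick-up: 58 × 14/17 = 47.76 → 48.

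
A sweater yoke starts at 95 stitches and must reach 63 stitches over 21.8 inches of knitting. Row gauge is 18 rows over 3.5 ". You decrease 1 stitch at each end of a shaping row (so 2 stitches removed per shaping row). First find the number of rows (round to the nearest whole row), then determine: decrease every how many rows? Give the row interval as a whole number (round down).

Decrease every 7th row.

Rows = 21.8 × 5.143 = 112.1 → 112 rows.
Stitches to remove: 32 → 16 shaping rows (at 2 st each).
112 / 16 = 7.00 → every 7 rows.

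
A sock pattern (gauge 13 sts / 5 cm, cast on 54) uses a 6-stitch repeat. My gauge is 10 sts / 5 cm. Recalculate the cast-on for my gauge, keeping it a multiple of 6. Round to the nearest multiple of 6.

54 × 10 / 13 = 41.54.
Nearest multiple of 6: 42.

Cast on 42 stitches.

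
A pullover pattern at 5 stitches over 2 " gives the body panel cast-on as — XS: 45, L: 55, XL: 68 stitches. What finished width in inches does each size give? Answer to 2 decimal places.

XS 18.00 inches; L 22.00 inches; XL 27.20 inches.

5/2 = 2.5 sts per in.
XS: 45 / 2.5 = 18.000 → 18.00 in.
L: 55 / 2.5 = 22.000 → 22.00 in.
XL: 68 / 2.5 = 27.200 → 27.20 in.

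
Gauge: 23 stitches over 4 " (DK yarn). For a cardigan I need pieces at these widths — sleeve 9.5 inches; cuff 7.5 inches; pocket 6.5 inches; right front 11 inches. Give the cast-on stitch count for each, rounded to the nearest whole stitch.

Rate = 23/4 = 5.75 sts per in.
sleeve: 9.5 × 5.75 = 54.62 → 55.
cuff: 7.5 × 5.75 = 43.12 → 43.
pocket: 6.5 × 5.75 = 37.38 → 37.
right front: 11 × 5.75 = 63.25 → 63.

sleeve 55; cuff 43; pocket 37; right front 63.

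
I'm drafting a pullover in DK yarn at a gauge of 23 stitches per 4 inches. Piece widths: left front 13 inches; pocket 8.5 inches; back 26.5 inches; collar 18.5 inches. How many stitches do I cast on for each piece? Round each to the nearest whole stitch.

Rate = 23/4 = 5.75 sts per in.
left front: 13 × 5.75 = 74.75 → 75.
pocket: 8.5 × 5.75 = 48.88 → 49.
back: 26.5 × 5.75 = 152.38 → 152.
collar: 18.5 × 5.75 = 106.38 → 106.

left front 75; pocket 49; back 152; collar 106.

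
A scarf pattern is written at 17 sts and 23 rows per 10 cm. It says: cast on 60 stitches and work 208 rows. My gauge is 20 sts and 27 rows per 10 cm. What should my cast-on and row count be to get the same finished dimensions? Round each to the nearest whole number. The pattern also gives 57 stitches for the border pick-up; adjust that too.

Cast on 71 stitches; work 244 rows; border pick-up 67 stitches.

Stitches: 60 × 20/17 = 70.59 → 71.
Rows: 208 × 27/23 = 244.17 → 244.
border pick-up: 57 × 20/17 = 67.06 → 67.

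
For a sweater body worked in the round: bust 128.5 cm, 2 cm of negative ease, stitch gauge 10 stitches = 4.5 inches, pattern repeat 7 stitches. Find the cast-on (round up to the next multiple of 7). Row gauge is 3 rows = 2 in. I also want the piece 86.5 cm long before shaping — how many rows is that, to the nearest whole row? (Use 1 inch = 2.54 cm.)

Cast on 112 stitches; work 51 rows.

Finished = 128.5 − 2 = 126.5 cm.
126.5 cm × 1/2.54 = 49.80 inches.
10/4.5 = 2.222 sts per in; 49.80 × 2.222 = 110.67 sts.
Next multiple of 7 → 112.
86.5 cm = 34.06 inches; × 1.5 = 51.08 → 51 rows.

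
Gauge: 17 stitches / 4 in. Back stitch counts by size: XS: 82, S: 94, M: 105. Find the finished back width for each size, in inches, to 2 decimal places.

XS 19.29 inches; S 22.12 inches; M 24.71 inches.

17/4 = 4.25 sts per in.
XS: 82 / 4.25 = 19.294 → 19.29 in.
S: 94 / 4.25 = 22.118 → 22.12 in.
M: 105 / 4.25 = 24.706 → 24.71 in.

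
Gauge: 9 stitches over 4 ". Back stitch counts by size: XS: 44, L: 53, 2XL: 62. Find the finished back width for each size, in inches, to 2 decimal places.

XS 19.56 inches; L 23.56 inches; 2XL 27.56 inches.

9/4 = 2.25 sts per in.
XS: 44 / 2.25 = 19.556 → 19.56 in.
L: 53 / 2.25 = 23.556 → 23.56 in.
2XL: 62 / 2.25 = 27.556 → 27.56 in.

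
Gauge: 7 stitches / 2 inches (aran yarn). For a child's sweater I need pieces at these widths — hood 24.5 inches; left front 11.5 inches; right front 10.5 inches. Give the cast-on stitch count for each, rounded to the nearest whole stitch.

hood 86; left front 40; right front 37.

Rate = 7/2 = 3.5 sts per in.
hood: 24.5 × 3.5 = 85.75 → 86.
left front: 11.5 × 3.5 = 40.25 → 40.
right front: 10.5 × 3.5 = 36.75 → 37.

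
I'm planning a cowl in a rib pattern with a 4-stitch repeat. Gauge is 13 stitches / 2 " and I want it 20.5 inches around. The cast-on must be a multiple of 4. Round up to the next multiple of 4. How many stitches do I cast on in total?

136 stitches.

13 / 2 = 6.5 sts per inch.
20.5 × 6.5 = 133.25 sts.
Next multiple of 4: 136.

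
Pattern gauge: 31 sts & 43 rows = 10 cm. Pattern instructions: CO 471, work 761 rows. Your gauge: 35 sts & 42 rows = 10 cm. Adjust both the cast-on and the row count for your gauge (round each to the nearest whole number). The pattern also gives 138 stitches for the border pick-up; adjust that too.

Cast on 532 stitches; work 743 rows; border pick-up 156 stitches.

Stitches: 471 × 35/31 = 531.77 → 532.
Rows: 761 × 42/43 = 743.30 → 743.
border pick-up: 138 × 35/31 = 155.81 → 156.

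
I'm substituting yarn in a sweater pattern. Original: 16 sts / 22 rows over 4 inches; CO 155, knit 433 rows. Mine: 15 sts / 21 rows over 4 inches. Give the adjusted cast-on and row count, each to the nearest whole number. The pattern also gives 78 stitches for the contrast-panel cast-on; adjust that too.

Stitches: 155 × 15/16 = 145.31 → 145.
Rows: 433 × 21/22 = 413.32 → 413.
contrast-panel cast-on: 78 × 15/16 = 73.12 → 73.

Cast on 145 stitches; work 413 rows; contrast-panel cast-on 73 stitches.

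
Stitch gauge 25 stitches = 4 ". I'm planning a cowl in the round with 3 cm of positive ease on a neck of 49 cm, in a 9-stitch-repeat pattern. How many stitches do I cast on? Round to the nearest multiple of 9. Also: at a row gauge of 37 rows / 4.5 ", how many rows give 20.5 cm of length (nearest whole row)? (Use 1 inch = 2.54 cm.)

Finished = 49 + 3 = 52 cm.
52 cm × 1/2.54 = 20.47 inches.
25/4 = 6.25 sts per in; 20.47 × 6.25 = 127.95 sts.
Nearest multiple of 9 → 126.
20.5 cm = 8.07 inches; × 8.222 = 66.36 → 66 rows.

Cast on 126 stitches; work 66 rows.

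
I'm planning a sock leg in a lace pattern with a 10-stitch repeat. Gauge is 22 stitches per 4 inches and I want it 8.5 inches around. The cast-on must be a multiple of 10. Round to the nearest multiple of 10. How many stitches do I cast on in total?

22 / 4 = 5.5 sts per inch.
8.5 × 5.5 = 46.75 sts.
Nearest multiple of 10: 50.

Cast on 50 stitches.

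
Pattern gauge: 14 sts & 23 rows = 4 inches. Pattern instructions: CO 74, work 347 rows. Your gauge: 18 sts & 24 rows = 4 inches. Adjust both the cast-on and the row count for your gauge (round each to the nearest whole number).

Stitches: 74 × 18/14 = 95.14 → 95.
Rows: 347 × 24/23 = 362.09 → 362.

Cast on 95 stitches; work 362 rows.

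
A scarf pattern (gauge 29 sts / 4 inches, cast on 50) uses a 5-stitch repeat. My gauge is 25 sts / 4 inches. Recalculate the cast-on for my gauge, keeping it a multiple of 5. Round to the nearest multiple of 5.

50 × 25 / 29 = 43.10.
Nearest multiple of 5: 45.

Cast on 45 stitches.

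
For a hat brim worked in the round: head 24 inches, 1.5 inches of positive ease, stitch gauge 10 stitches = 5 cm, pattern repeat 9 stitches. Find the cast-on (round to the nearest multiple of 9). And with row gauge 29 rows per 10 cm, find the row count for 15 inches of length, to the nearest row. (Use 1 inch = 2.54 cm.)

Finished = 24 + 1.5 = 25.5 inches.
25.5 inches × 2.54 = 64.77 cm.
10/5 = 2 sts per cm; 64.77 × 2 = 129.54 sts.
Nearest multiple of 9 → 126.
15 inches = 38.10 cm; × 2.9 = 110.49 → 110 rows.

Cast on 126 stitches; work 110 rows.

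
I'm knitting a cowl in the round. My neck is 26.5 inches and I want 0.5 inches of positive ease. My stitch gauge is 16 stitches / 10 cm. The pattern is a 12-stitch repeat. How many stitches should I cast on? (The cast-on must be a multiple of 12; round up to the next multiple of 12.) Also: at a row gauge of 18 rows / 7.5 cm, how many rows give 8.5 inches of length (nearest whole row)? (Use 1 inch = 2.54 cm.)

Cast on 120 stitches; work 52 rows.

Finished = 26.5 + 0.5 = 27 inches.
27 inches × 2.54 = 68.58 cm.
16/10 = 1.6 sts per cm; 68.58 × 1.6 = 109.73 sts.
Next multiple of 12 → 120.
8.5 inches = 21.59 cm; × 2.4 = 51.82 → 52 rows.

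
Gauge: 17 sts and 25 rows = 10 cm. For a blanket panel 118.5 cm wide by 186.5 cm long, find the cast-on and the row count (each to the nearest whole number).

Stitch gauge = 17/10 = 1.7 sts/cm; 118.5 × 1.7 = 201.45 → 201 sts.
Row gauge = 25/10 = 2.5 rows/cm; 186.5 × 2.5 = 466.25 → 466 rows.

Cast on 201 stitches and work 466 rows.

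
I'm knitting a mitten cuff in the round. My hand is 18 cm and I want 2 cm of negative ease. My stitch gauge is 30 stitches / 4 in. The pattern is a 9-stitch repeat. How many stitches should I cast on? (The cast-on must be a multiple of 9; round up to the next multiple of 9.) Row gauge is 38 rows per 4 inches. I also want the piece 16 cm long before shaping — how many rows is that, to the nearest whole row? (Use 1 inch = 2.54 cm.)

Finished = 18 − 2 = 16 cm.
16 cm × 1/2.54 = 6.30 inches.
30/4 = 7.5 sts per in; 6.30 × 7.5 = 47.24 sts.
Next multiple of 9 → 54.
16 cm = 6.30 inches; × 9.5 = 59.84 → 60 rows.

Cast on 54 stitches; work 60 rows.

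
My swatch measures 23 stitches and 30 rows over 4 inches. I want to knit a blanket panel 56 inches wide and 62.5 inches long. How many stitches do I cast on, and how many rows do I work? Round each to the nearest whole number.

Stitch gauge = 23/4 = 5.75 sts/in; 56 × 5.75 = 322.00 → 322 sts.
Row gauge = 30/4 = 7.5 rows/in; 62.5 × 7.5 = 468.75 → 469 rows.

Cast on 322 stitches and work 469 rows.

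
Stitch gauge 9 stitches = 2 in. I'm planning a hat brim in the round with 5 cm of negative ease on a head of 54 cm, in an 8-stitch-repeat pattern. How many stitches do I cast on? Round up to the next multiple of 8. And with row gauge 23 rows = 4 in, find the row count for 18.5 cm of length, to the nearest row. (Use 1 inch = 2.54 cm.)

Cast on 88 stitches; work 42 rows.

Finished = 54 − 5 = 49 cm.
49 cm × 1/2.54 = 19.29 inches.
9/2 = 4.5 sts per in; 19.29 × 4.5 = 86.81 sts.
Next multiple of 8 → 88.
18.5 cm = 7.28 inches; × 5.75 = 41.88 → 42 rows.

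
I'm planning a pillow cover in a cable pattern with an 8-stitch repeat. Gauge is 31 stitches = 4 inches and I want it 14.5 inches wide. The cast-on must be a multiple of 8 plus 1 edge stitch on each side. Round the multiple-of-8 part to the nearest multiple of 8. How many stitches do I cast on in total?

CO 114 sts.

31 / 4 = 7.75 sts per inch.
14.5 × 7.75 = 112.38 sts.
Less 2 edge sts → 110.38 for the repeat.
Nearest multiple of 8: 112.
Add back 2 edge sts → 114.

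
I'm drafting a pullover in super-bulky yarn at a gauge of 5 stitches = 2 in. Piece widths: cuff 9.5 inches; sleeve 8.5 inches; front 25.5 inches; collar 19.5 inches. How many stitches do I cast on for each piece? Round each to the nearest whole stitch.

Rate = 5/2 = 2.5 sts per in.
cuff: 9.5 × 2.5 = 23.75 → 24.
sleeve: 8.5 × 2.5 = 21.25 → 21.
front: 25.5 × 2.5 = 63.75 → 64.
collar: 19.5 × 2.5 = 48.75 → 49.

cuff 24; sleeve 21; front 64; collar 49.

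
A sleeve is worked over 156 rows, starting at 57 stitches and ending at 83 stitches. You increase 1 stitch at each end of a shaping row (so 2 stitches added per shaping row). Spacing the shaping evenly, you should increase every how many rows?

Stitches to add: |83 − 57| = 26.
Shaping rows needed: 26 / 2 = 13.
156 rows / 13 = every 12 rows.

Increase every 12th row.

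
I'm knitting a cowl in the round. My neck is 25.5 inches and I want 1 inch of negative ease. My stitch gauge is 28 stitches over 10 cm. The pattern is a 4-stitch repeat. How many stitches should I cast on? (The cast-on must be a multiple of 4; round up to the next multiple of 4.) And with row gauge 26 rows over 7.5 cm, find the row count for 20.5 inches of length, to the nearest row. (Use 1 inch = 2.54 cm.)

Finished = 25.5 − 1 = 24.5 inches.
24.5 inches × 2.54 = 62.23 cm.
28/10 = 2.8 sts per cm; 62.23 × 2.8 = 174.24 sts.
Next multiple of 4 → 176.
20.5 inches = 52.07 cm; × 3.467 = 180.51 → 181 rows.

Cast on 176 stitches; work 181 rows.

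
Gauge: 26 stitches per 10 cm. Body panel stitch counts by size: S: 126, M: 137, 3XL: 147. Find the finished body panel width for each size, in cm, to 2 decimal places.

26/10 = 2.6 sts per cm.
S: 126 / 2.6 = 48.462 → 48.46 cm.
M: 137 / 2.6 = 52.692 → 52.69 cm.
3XL: 147 / 2.6 = 56.538 → 56.54 cm.

S 48.46 cm; M 52.69 cm; 3XL 56.54 cm.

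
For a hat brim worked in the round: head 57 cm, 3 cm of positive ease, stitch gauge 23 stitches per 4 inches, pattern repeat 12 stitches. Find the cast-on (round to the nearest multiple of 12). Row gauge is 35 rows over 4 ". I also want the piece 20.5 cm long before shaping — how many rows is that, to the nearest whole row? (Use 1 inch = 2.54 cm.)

Finished = 57 + 3 = 60 cm.
60 cm × 1/2.54 = 23.62 inches.
23/4 = 5.75 sts per in; 23.62 × 5.75 = 135.83 sts.
Nearest multiple of 12 → 132.
20.5 cm = 8.07 inches; × 8.75 = 70.62 → 71 rows.

Cast on 132 stitches; work 71 rows.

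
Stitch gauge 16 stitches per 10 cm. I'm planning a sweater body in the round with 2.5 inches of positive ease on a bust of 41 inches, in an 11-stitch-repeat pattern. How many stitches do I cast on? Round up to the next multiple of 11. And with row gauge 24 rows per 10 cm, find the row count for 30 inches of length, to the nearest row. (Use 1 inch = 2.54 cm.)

Finished = 41 + 2.5 = 43.5 inches.
43.5 inches × 2.54 = 110.49 cm.
16/10 = 1.6 sts per cm; 110.49 × 1.6 = 176.78 sts.
Next multiple of 11 → 187.
30 inches = 76.20 cm; × 2.4 = 182.88 → 183 rows.

Cast on 187 stitches; work 183 rows.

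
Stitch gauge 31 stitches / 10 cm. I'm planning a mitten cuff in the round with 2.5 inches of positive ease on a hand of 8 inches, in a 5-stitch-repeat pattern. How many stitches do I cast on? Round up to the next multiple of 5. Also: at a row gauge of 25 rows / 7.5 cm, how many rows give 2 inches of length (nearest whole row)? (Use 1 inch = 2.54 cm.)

Cast on 85 stitches; work 17 rows.

Finished = 8 + 2.5 = 10.5 inches.
10.5 inches × 2.54 = 26.67 cm.
31/10 = 3.1 sts per cm; 26.67 × 3.1 = 82.68 sts.
Next multiple of 5 → 85.
2 inches = 5.08 cm; × 3.333 = 16.93 → 17 rows.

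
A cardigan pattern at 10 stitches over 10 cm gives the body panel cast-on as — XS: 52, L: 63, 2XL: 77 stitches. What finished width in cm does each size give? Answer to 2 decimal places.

10/10 = 1 sts per cm.
XS: 52 / 1 = 52.000 → 52.00 cm.
L: 63 / 1 = 63.000 → 63.00 cm.
2XL: 77 / 1 = 77.000 → 77.00 cm.

XS 52.00 cm; L 63.00 cm; 2XL 77.00 cm.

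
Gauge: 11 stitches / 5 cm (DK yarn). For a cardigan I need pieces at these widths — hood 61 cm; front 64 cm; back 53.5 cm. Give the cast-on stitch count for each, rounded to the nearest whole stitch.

hood 134; front 141; back 118.

Rate = 11/5 = 2.2 sts per cm.
hood: 61 × 2.2 = 134.20 → 134.
front: 64 × 2.2 = 140.80 → 141.
back: 53.5 × 2.2 = 117.70 → 118.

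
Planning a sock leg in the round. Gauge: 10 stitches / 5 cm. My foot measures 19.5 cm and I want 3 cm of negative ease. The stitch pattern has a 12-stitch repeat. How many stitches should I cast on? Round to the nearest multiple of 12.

Finished = 19.5 − 3 = 16.5 cm.
10 / 5 = 2 sts/cm.
16.5 × 2 = 33.00 sts.
Nearest multiple of 12: 36.

36 stitches.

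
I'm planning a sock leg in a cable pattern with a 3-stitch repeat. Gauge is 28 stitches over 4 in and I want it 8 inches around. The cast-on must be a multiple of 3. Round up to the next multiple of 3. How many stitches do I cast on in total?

Cast on 57 stitches.

28 / 4 = 7 sts per inch.
8 × 7 = 56.00 sts.
Next multiple of 3: 57.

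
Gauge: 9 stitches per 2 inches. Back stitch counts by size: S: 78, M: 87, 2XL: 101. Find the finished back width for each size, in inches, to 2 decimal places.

9/2 = 4.5 sts per in.
S: 78 / 4.5 = 17.333 → 17.33 in.
M: 87 / 4.5 = 19.333 → 19.33 in.
2XL: 101 / 4.5 = 22.444 → 22.44 in.

S 17.33 inches; M 19.33 inches; 2XL 22.44 inches.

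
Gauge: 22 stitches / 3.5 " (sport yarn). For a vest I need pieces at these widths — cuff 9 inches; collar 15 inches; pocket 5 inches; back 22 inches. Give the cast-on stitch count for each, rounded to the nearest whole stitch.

Rate = 22/3.5 = 6.286 sts per in.
cuff: 9 × 6.286 = 56.57 → 57.
collar: 15 × 6.286 = 94.29 → 94.
pocket: 5 × 6.286 = 31.43 → 31.
back: 22 × 6.286 = 138.29 → 138.

cuff 57; collar 94; pocket 31; back 138.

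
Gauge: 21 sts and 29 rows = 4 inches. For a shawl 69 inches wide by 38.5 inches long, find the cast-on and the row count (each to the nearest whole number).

Stitch gauge = 21/4 = 5.25 sts/in; 69 × 5.25 = 362.25 → 362 sts.
Row gauge = 29/4 = 7.25 rows/in; 38.5 × 7.25 = 279.12 → 279 rows.

Cast on 362 stitches and work 279 rows.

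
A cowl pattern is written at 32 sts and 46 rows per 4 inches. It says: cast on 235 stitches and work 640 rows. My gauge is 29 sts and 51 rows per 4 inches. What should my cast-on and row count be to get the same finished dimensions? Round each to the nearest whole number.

Cast on 213 stitches; work 710 rows.

Stitches: 235 × 29/32 = 212.97 → 213.
Rows: 640 × 51/46 = 709.57 → 710.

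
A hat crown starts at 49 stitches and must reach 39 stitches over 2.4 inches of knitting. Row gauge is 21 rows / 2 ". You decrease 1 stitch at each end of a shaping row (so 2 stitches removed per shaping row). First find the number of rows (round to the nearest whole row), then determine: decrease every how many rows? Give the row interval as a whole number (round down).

Decrease every 5th row.

Rows = 2.4 × 10.5 = 25.2 → 25 rows.
Stitches to remove: 10 → 5 shaping rows (at 2 st each).
25 / 5 = 5.00 → every 5 rows.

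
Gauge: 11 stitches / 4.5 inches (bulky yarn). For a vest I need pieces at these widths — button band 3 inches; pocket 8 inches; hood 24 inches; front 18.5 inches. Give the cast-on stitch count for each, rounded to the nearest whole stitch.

Rate = 11/4.5 = 2.444 sts per in.
button band: 3 × 2.444 = 7.33 → 7.
pocket: 8 × 2.444 = 19.56 → 20.
hood: 24 × 2.444 = 58.67 → 59.
front: 18.5 × 2.444 = 45.22 → 45.

button band 7; pocket 20; hood 59; front 45.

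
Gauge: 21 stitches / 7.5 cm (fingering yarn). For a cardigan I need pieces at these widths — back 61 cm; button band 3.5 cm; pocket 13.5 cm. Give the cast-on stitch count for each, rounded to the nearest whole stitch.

back 171; button band 10; pocket 38.

Rate = 21/7.5 = 2.8 sts per cm.
back: 61 × 2.8 = 170.80 → 171.
button band: 3.5 × 2.8 = 9.80 → 10.
pocket: 13.5 × 2.8 = 37.80 → 38.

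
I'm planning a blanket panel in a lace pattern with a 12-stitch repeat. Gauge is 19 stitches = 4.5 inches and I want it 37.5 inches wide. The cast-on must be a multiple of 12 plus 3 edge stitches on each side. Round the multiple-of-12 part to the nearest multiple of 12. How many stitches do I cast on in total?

162 stitches.

19 / 4.5 = 4.222 sts per inch.
37.5 × 4.222 = 158.33 sts.
Less 6 edge sts → 152.33 for the repeat.
Nearest multiple of 12: 156.
Add back 6 edge sts → 162.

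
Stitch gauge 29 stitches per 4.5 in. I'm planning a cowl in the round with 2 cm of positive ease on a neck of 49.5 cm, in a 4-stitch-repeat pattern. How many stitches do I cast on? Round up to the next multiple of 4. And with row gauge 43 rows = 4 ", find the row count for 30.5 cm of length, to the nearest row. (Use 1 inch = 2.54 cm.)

Cast on 132 stitches; work 129 rows.

Finished = 49.5 + 2 = 51.5 cm.
51.5 cm × 1/2.54 = 20.28 inches.
29/4.5 = 6.444 sts per in; 20.28 × 6.444 = 130.66 sts.
Next multiple of 4 → 132.
30.5 cm = 12.01 inches; × 10.75 = 129.08 → 129 rows.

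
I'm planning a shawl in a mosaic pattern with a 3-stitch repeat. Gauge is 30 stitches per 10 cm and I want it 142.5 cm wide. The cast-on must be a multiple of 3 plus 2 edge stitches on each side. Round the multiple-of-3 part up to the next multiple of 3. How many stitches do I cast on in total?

30 / 10 = 3 sts per cm.
142.5 × 3 = 427.50 sts.
Less 4 edge sts → 423.50 for the repeat.
Next multiple of 3: 426.
Add back 4 edge sts → 430.

430 stitches.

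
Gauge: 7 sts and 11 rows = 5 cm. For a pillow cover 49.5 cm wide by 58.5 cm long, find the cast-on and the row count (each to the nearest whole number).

Cast on 69 stitches and work 129 rows.

Stitch gauge = 7/5 = 1.4 sts/cm; 49.5 × 1.4 = 69.30 → 69 sts.
Row gauge = 11/5 = 2.2 rows/cm; 58.5 × 2.2 = 128.70 → 129 rows.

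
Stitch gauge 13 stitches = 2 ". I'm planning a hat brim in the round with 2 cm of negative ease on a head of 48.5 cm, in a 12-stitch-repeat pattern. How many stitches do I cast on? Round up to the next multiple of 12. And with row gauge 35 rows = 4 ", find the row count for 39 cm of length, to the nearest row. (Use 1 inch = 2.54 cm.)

Cast on 120 stitches; work 134 rows.

Finished = 48.5 − 2 = 46.5 cm.
46.5 cm × 1/2.54 = 18.31 inches.
13/2 = 6.5 sts per in; 18.31 × 6.5 = 119.00 sts.
Next multiple of 12 → 120.
39 cm = 15.35 inches; × 8.75 = 134.35 → 134 rows.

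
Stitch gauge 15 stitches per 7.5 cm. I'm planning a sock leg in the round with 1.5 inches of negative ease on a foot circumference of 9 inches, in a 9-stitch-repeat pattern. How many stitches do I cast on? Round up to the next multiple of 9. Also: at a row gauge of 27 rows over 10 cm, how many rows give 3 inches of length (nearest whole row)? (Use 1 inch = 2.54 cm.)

Finished = 9 − 1.5 = 7.5 inches.
7.5 inches × 2.54 = 19.05 cm.
15/7.5 = 2 sts per cm; 19.05 × 2 = 38.10 sts.
Next multiple of 9 → 45.
3 inches = 7.62 cm; × 2.7 = 20.57 → 21 rows.

Cast on 45 stitches; work 21 rows.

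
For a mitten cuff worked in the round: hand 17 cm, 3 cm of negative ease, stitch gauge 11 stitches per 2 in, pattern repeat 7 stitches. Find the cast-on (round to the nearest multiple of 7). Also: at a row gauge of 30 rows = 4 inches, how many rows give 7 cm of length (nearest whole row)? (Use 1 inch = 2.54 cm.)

Cast on 28 stitches; work 21 rows.

Finished = 17 − 3 = 14 cm.
14 cm × 1/2.54 = 5.51 inches.
11/2 = 5.5 sts per in; 5.51 × 5.5 = 30.31 sts.
Nearest multiple of 7 → 28.
7 cm = 2.76 inches; × 7.5 = 20.67 → 21 rows.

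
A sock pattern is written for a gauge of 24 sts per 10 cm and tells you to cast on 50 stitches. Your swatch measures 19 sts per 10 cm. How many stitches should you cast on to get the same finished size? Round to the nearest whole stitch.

Cast on 40 stitches.

Scale factor = 19 / 24 = 0.792.
50 × 19 / 24 = 39.58 sts.
→ 40 sts.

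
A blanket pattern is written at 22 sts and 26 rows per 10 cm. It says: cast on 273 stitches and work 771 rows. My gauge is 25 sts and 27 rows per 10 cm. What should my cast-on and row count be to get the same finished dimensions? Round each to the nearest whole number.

Cast on 310 stitches; work 801 rows.

Stitches: 273 × 25/22 = 310.23 → 310.
Rows: 771 × 27/26 = 800.65 → 801.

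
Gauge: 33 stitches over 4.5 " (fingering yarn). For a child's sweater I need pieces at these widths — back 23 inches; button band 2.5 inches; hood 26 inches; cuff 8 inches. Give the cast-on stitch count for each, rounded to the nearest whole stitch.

Rate = 33/4.5 = 7.333 sts per in.
back: 23 × 7.333 = 168.67 → 169.
button band: 2.5 × 7.333 = 18.33 → 18.
hood: 26 × 7.333 = 190.67 → 191.
cuff: 8 × 7.333 = 58.67 → 59.

back 169; button band 18; hood 191; cuff 59.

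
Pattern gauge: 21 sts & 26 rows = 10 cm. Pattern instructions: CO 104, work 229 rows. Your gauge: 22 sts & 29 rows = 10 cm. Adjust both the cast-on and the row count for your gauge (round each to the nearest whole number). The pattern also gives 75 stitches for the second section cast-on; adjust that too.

Stitches: 104 × 22/21 = 108.95 → 109.
Rows: 229 × 29/26 = 255.42 → 255.
second section cast-on: 75 × 22/21 = 78.57 → 79.

Cast on 109 stitches; work 255 rows; second section cast-on 79 stitches.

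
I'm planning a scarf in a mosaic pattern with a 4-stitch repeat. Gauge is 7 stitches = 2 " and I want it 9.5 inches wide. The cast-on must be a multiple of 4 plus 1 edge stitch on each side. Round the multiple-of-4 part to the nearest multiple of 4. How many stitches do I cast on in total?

CO 34 sts.

7 / 2 = 3.5 sts per inch.
9.5 × 3.5 = 33.25 sts.
Less 2 edge sts → 31.25 for the repeat.
Nearest multiple of 4: 32.
Add back 2 edge sts → 34.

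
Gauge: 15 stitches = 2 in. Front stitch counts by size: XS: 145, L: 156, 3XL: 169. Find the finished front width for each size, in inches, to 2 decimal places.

XS 19.33 inches; L 20.80 inches; 3XL 22.53 inches.

15/2 = 7.5 sts per in.
XS: 145 / 7.5 = 19.333 → 19.33 in.
L: 156 / 7.5 = 20.800 → 20.80 in.
3XL: 169 / 7.5 = 22.533 → 22.53 in.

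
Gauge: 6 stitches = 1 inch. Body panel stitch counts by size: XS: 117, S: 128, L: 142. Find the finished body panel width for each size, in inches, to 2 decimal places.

XS 19.50 inches; S 21.33 inches; L 23.67 inches.

6/1 = 6 sts per in.
XS: 117 / 6 = 19.500 → 19.50 in.
S: 128 / 6 = 21.333 → 21.33 in.
L: 142 / 6 = 23.667 → 23.67 in.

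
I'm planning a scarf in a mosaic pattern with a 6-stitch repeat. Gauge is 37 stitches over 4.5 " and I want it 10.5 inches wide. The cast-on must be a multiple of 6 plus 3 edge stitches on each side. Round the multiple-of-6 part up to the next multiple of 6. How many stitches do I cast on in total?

37 / 4.5 = 8.222 sts per inch.
10.5 × 8.222 = 86.33 sts.
Less 6 edge sts → 80.33 for the repeat.
Next multiple of 6: 84.
Add back 6 edge sts → 90.

90 stitches.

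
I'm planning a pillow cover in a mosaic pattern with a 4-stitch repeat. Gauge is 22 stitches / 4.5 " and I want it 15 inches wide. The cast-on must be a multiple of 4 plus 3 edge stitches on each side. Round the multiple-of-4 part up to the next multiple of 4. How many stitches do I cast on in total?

22 / 4.5 = 4.889 sts per inch.
15 × 4.889 = 73.33 sts.
Less 6 edge sts → 67.33 for the repeat.
Next multiple of 4: 68.
Add back 6 edge sts → 74.

Cast on 74 stitches.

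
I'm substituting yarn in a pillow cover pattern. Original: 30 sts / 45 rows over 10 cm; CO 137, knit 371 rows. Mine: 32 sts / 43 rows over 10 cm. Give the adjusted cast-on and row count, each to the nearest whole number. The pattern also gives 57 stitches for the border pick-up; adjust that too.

Stitches: 137 × 32/30 = 146.13 → 146.
Rows: 371 × 43/45 = 354.51 → 355.
border pick-up: 57 × 32/30 = 60.80 → 61.

Cast on 146 stitches; work 355 rows; border pick-up 61 stitches.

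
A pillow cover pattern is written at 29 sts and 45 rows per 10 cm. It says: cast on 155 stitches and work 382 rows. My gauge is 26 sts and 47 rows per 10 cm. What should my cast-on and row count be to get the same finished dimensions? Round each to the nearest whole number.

Stitches: 155 × 26/29 = 138.97 → 139.
Rows: 382 × 47/45 = 398.98 → 399.

Cast on 139 stitches; work 399 rows.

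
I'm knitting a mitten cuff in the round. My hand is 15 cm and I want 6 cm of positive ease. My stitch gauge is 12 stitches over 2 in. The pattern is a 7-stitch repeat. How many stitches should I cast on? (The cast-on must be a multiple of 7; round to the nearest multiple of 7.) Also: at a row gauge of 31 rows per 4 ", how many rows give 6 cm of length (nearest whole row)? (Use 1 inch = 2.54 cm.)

Cast on 49 stitches; work 18 rows.

Finished = 15 + 6 = 21 cm.
21 cm × 1/2.54 = 8.27 inches.
12/2 = 6 sts per in; 8.27 × 6 = 49.61 sts.
Nearest multiple of 7 → 49.
6 cm = 2.36 inches; × 7.75 = 18.31 → 18 rows.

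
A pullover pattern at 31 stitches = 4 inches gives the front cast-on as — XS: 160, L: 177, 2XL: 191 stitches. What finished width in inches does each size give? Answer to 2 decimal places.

31/4 = 7.75 sts per in.
XS: 160 / 7.75 = 20.645 → 20.65 in.
L: 177 / 7.75 = 22.839 → 22.84 in.
2XL: 191 / 7.75 = 24.645 → 24.65 in.

XS 20.65 inches; L 22.84 inches; 2XL 24.65 inches.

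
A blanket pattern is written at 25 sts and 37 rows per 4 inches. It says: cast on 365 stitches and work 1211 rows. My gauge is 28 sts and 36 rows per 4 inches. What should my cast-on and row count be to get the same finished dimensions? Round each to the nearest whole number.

Stitches: 365 × 28/25 = 408.80 → 409.
Rows: 1211 × 36/37 = 1178.27 → 1178.

Cast on 409 stitches; work 1178 rows.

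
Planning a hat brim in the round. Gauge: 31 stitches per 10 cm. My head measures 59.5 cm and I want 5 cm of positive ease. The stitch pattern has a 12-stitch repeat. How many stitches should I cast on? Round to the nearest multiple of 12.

Cast on 204 stitches.

Finished = 59.5 + 5 = 64.5 cm.
31 / 10 = 3.1 sts/cm.
64.5 × 3.1 = 199.95 sts.
Nearest multiple of 12: 204.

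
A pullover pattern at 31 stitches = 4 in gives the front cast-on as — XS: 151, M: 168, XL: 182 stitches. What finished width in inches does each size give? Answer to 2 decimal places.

XS 19.48 inches; M 21.68 inches; XL 23.48 inches.

31/4 = 7.75 sts per in.
XS: 151 / 7.75 = 19.484 → 19.48 in.
M: 168 / 7.75 = 21.677 → 21.68 in.
XL: 182 / 7.75 = 23.484 → 23.48 in.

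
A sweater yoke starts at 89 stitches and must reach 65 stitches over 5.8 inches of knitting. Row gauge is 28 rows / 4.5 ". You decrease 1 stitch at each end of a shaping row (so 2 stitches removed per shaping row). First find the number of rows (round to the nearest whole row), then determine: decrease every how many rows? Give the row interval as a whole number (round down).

Decrease every 3rd row.

Rows = 5.8 × 6.222 = 36.1 → 36 rows.
Stitches to remove: 24 → 12 shaping rows (at 2 st each).
36 / 12 = 3.00 → every 3 rows.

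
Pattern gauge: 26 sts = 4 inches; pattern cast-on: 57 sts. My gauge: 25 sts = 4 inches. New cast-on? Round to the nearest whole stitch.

CO 55 sts.

Scale factor = 25 / 26 = 0.962.
57 × 25 / 26 = 54.81 sts.
→ 55 sts.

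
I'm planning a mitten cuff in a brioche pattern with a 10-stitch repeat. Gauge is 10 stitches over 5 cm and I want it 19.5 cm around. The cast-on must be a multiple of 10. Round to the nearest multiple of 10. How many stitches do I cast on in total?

10 / 5 = 2 sts per cm.
19.5 × 2 = 39.00 sts.
Nearest multiple of 10: 40.

40 stitches.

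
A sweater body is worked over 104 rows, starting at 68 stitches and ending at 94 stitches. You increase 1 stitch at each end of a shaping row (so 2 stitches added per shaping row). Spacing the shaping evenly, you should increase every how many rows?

Stitches to add: |94 − 68| = 26.
Shaping rows needed: 26 / 2 = 13.
104 rows / 13 = every 8 rows.

Increase every 8th row.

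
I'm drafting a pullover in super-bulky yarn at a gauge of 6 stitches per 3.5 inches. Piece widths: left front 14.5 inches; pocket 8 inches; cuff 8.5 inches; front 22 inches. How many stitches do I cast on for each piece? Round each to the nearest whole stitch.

Rate = 6/3.5 = 1.714 sts per in.
left front: 14.5 × 1.714 = 24.86 → 25.
pocket: 8 × 1.714 = 13.71 → 14.
cuff: 8.5 × 1.714 = 14.57 → 15.
front: 22 × 1.714 = 37.71 → 38.

left front 25; pocket 14; cuff 15; front 38.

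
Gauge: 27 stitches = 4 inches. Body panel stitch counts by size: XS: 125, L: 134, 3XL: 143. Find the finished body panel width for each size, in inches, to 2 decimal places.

XS 18.52 inches; L 19.85 inches; 3XL 21.19 inches.

27/4 = 6.75 sts per in.
XS: 125 / 6.75 = 18.519 → 18.52 in.
L: 134 / 6.75 = 19.852 → 19.85 in.
3XL: 143 / 6.75 = 21.185 → 21.19 in.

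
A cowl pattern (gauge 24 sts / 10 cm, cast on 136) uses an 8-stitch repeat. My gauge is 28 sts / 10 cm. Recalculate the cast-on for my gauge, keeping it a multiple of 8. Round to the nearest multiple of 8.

136 × 28 / 24 = 158.67.
Nearest multiple of 8: 160.

Cast on 160 stitches.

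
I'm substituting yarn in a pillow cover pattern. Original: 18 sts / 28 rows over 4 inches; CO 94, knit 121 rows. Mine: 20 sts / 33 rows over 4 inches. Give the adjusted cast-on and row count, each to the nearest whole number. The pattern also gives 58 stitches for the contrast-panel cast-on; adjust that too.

Stitches: 94 × 20/18 = 104.44 → 104.
Rows: 121 × 33/28 = 142.61 → 143.
contrast-panel cast-on: 58 × 20/18 = 64.44 → 64.

Cast on 104 stitches; work 143 rows; contrast-panel cast-on 64 stitches.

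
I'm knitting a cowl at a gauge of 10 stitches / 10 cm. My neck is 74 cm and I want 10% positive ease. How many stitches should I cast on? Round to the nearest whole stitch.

81 stitches.

Finished = 74 × 1.10 = 81.40 cm.
10 / 10 = 1 sts per cm.
81.40 × 1 = 81.40 sts.
→ 81 sts.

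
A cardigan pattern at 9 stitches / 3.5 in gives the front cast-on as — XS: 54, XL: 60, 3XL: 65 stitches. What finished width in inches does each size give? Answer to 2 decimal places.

XS 21.00 inches; XL 23.33 inches; 3XL 25.28 inches.

9/3.5 = 2.571 sts per in.
XS: 54 / 2.571 = 21.000 → 21.00 in.
XL: 60 / 2.571 = 23.333 → 23.33 in.
3XL: 65 / 2.571 = 25.278 → 25.28 in.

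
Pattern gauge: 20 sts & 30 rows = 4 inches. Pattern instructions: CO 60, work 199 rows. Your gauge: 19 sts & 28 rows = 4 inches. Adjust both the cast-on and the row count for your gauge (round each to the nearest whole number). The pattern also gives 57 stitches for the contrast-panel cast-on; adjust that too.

Cast on 57 stitches; work 186 rows; contrast-panel cast-on 54 stitches.

Stitches: 60 × 19/20 = 57.00 → 57.
Rows: 199 × 28/30 = 185.73 → 186.
contrast-panel cast-on: 57 × 19/20 = 54.15 → 54.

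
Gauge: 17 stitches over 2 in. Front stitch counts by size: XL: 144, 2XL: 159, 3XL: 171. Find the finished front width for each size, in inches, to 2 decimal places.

17/2 = 8.5 sts per in.
XL: 144 / 8.5 = 16.941 → 16.94 in.
2XL: 159 / 8.5 = 18.706 → 18.71 in.
3XL: 171 / 8.5 = 20.118 → 20.12 in.

XL 16.94 inches; 2XL 18.71 inches; 3XL 20.12 inches.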